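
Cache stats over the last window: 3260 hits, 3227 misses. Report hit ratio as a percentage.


Formula: hit rate = hits / (hits + misses) * 100
hit rate = 3260 / (3260 + 3227) * 100
hit rate = 3260 / 6487 * 100
hit rate = 50.25%

50.25%


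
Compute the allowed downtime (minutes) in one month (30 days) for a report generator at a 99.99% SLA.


Formula: allowed downtime = period * (100 - SLA) / 100
Period (month (30 days)) = 43200 minutes
Unavailability fraction = (100 - 99.99) / 100
Allowed downtime = 43200 * (100 - 99.99) / 100
Allowed downtime = 4.32 minutes

4.32 minutes


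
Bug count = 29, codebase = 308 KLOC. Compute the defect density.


Defect density = defects / KLOC
Defect density = 29 / 308
Defect density = 0.094 defects/KLOC

0.094 defects/KLOC


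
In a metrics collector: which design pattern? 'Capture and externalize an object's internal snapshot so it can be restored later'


This matches the Memento pattern

Memento


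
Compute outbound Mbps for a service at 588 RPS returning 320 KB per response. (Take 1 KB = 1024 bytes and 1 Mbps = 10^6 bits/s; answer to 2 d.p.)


Formula: Mbps = payload_bytes * RPS * 8 / 1e6
Payload per request = 320 KB = 320 * 1024 = 327680 bytes
Total bytes/sec = 327680 * 588 = 192675840
Total bits/sec = 192675840 * 8 = 1541406720
Mbps = 1541406720 / 1e6 = 1541.41

1541.41 Mbps


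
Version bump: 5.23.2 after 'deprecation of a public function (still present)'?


Current: 5.23.2
Change category: 'deprecation of a public function (still present)' → minor bump
SemVer rule: minor bump → increment MINOR, reset PATCH to 0 (MAJOR unchanged)
New: 5.24.0

5.24.0


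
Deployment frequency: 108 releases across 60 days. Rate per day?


Formula: deployments per day = releases / days
= 108 / 60
= 1.8 deploys/day
(equivalently, 12.6 deploys/week)

1.8 deploys/day


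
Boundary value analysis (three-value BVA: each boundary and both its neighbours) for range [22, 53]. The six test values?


Range: [22, 53]
Boundaries: just below min, min, min+1, max-1, max, just above max
Values: [21, 22, 23, 52, 53, 54]

[21, 22, 23, 52, 53, 54]


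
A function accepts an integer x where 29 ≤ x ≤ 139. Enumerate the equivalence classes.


Valid range: [29, 139]
Class 1: x < 29 — invalid
Class 2: 29 ≤ x ≤ 139 — valid
Class 3: x > 139 — invalid
Total equivalence classes: 3

3 equivalence classes


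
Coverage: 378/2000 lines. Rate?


Coverage = covered / total * 100
Coverage = 378 / 2000 * 100
Coverage = 18.9%

18.9%


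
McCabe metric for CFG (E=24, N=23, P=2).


Formula: V(G) = E - N + 2P
V(G) = 24 - 23 + 2*2
V(G) = 1 + 4
V(G) = 5

5


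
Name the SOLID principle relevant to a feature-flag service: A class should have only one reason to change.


This describes the Single Responsibility Principle (SRP)

Single Responsibility Principle (SRP)


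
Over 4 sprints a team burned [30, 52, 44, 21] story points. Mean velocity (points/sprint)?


Formula: Avg velocity = Total points / Number of sprints
Points: [30, 52, 44, 21]
Sum = 30 + 52 + 44 + 21 = 147
Avg velocity = 147 / 4 = 36.75 points/sprint

36.75 points/sprint


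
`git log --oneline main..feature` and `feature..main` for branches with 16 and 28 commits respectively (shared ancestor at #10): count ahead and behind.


Common ancestor: commit #10
feature commits after divergence: 16 - 10 = 6
main commits after divergence: 28 - 10 = 18
feature is 6 commits ahead of main
main is 18 commits ahead of feature

feature ahead: 6, main ahead: 18


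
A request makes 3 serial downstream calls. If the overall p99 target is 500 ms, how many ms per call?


Formula: per_stage = total_budget / stages
per_stage = 500 / 3
per_stage = 166.67 ms

166.67 ms


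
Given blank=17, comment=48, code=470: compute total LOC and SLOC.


Total LOC = blank + comment + code
Total LOC = 17 + 48 + 470 = 535
SLOC (source only) = code = 470

Total LOC: 535, SLOC: 470


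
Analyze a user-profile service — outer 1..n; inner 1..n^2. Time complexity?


Reasoning: n times n^2
Complexity: O(n^3)

O(n^3)


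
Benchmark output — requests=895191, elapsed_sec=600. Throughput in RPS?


Formula: throughput = requests / seconds
throughput = 895191 / 600
throughput = 1491.99 requests/second

1491.99 requests/second


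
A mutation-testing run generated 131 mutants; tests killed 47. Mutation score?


Mutation score = killed / total * 100
Mutation score = 47 / 131 * 100
Mutation score = 35.88%

35.88%


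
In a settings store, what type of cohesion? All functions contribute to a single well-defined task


Reasoning: Best: single purpose
Type: Functional cohesion

Functional cohesion


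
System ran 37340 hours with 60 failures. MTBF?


Formula: MTBF = Total operating time / Number of failures
MTBF = 37340 / 60
MTBF = 622.33 hours

622.33 hours


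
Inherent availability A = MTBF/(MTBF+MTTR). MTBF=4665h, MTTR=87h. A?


Availability = MTBF / (MTBF + MTTR)
Availability = 4665 / (4665 + 87)
Availability = 4665 / 4752
Availability = 98.1692%

98.1692%


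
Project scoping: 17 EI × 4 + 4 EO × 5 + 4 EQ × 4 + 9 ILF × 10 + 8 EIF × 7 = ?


UFP = EI*4 + EO*5 + EQ*4 + ILF*10 + EIF*7
UFP = 17*4 + 4*5 + 4*4 + 9*10 + 8*7
UFP = 68 + 20 + 16 + 90 + 56
UFP = 250

250


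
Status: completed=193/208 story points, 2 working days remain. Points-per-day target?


Formula: Required rate = Remaining points / Days left
Remaining = 208 - 193 = 15 points
Required rate = 15 / 2 = 7.5 points/day

7.5 points/day


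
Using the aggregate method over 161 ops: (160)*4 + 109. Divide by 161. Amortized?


Formula: Amortized cost = Total cost / Operations
Total cost = (160 * 4) + (1 * 109)
Total cost = 640 + 109 = 749
Amortized = 749 / 161 = 4.6522

4.6522


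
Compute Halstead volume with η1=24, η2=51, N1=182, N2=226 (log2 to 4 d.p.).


Formula: V = N * log2(η), where N = N1 + N2 and η = η1 + η2
η = 24 + 51 = 75
N = 182 + 226 = 408
log2(75) ≈ 6.2288
V = 408 * 6.2288 = 2541.35

2541.35


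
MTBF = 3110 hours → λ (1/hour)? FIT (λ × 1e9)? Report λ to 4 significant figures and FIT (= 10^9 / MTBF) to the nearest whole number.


Formula: λ = 1 / MTBF; FIT = λ × 1e9 = 1e9 / MTBF
λ = 1 / 3110 ≈ 3.215e-04 failures/hour
FIT = 1e9 / 3110 ≈ 321543 failures per 1e9 hours (nearest whole number)

λ = 3.215e-04 /h, FIT = 321543


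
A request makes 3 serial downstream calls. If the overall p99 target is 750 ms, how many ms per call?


Formula: per_stage = total_budget / stages
per_stage = 750 / 3
per_stage = 250.0 ms

250.0 ms


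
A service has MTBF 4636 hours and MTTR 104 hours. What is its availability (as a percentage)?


Availability = MTBF / (MTBF + MTTR)
Availability = 4636 / (4636 + 104)
Availability = 4636 / 4740
Availability = 97.8059%

97.8059%


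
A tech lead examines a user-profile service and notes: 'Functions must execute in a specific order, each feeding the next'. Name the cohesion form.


Reasoning: Output of one is input to next
Type: Sequential cohesion

Sequential cohesion


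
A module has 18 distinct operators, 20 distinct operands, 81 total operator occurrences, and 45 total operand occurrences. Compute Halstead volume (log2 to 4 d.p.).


Formula: V = N * log2(η), where N = N1 + N2 and η = η1 + η2
η = 18 + 20 = 38
N = 81 + 45 = 126
log2(38) ≈ 5.2479
V = 126 * 5.2479 = 661.24

661.24


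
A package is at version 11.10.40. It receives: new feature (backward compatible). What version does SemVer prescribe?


Current: 11.10.40
Change category: 'new feature (backward compatible)' → minor bump
SemVer rule: minor bump → increment MINOR, reset PATCH to 0 (MAJOR unchanged)
New: 11.11.0

11.11.0


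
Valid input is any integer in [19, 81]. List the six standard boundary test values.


Range: [19, 81]
Boundaries: just below min, min, min+1, max-1, max, just above max
Values: [18, 19, 20, 80, 81, 82]

[18, 19, 20, 80, 81, 82]


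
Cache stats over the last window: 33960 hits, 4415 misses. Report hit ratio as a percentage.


Formula: hit rate = hits / (hits + misses) * 100
hit rate = 33960 / (33960 + 4415) * 100
hit rate = 33960 / 38375 * 100
hit rate = 88.5%

88.5%


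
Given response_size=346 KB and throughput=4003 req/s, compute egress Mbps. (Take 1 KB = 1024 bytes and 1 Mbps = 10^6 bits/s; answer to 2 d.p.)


Formula: Mbps = payload_bytes * RPS * 8 / 1e6
Payload per request = 346 KB = 346 * 1024 = 354304 bytes
Total bytes/sec = 354304 * 4003 = 1418278912
Total bits/sec = 1418278912 * 8 = 11346231296
Mbps = 11346231296 / 1e6 = 11346.23

11346.23 Mbps


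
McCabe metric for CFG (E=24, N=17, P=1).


Formula: V(G) = E - N + 2P
V(G) = 24 - 17 + 2*1
V(G) = 7 + 2
V(G) = 9

9


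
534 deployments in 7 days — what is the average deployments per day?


Formula: deployments per day = releases / days
= 534 / 7
= 76.286 deploys/day
(equivalently, 534.0 deploys/week)

76.286 deploys/day


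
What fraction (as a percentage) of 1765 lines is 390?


Coverage = covered / total * 100
Coverage = 390 / 1765 * 100
Coverage = 22.1%

22.1%


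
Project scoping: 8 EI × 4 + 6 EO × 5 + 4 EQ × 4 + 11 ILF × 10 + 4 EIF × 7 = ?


UFP = EI*4 + EO*5 + EQ*4 + ILF*10 + EIF*7
UFP = 8*4 + 6*5 + 4*4 + 11*10 + 4*7
UFP = 32 + 30 + 16 + 110 + 28
UFP = 216

216


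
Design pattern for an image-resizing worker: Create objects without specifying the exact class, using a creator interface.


This matches the Factory Method pattern

Factory Method


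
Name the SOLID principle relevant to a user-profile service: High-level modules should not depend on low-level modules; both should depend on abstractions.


This describes the Dependency Inversion Principle (DIP)

Dependency Inversion Principle (DIP)


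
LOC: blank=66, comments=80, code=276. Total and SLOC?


Total LOC = blank + comment + code
Total LOC = 66 + 80 + 276 = 422
SLOC (source only) = code = 276

Total LOC: 422, SLOC: 276


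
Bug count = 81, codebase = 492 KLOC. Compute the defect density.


Defect density = defects / KLOC
Defect density = 81 / 492
Defect density = 0.165 defects/KLOC

0.165 defects/KLOC


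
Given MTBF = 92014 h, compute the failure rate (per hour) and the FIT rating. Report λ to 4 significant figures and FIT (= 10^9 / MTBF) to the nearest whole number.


Formula: λ = 1 / MTBF; FIT = λ × 1e9 = 1e9 / MTBF
λ = 1 / 92014 ≈ 1.087e-05 failures/hour
FIT = 1e9 / 92014 ≈ 10868 failures per 1e9 hours (nearest whole number)

λ = 1.087e-05 /h, FIT = 10868


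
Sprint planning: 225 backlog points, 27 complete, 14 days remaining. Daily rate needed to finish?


Formula: Required rate = Remaining points / Days left
Remaining = 225 - 27 = 198 points
Required rate = 198 / 14 = 14.14 points/day

14.14 points/day


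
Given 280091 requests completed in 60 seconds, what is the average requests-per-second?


Formula: throughput = requests / seconds
throughput = 280091 / 60
throughput = 4668.18 requests/second

4668.18 requests/second


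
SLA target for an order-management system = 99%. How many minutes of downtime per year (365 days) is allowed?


Formula: allowed downtime = period * (100 - SLA) / 100
Period (year (365 days)) = 525600 minutes
Unavailability fraction = (100 - 99.0) / 100
Allowed downtime = 525600 * (100 - 99.0) / 100
Allowed downtime = 5256.0 minutes

5256.0 minutes


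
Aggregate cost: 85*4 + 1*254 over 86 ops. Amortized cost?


Formula: Amortized cost = Total cost / Operations
Total cost = (85 * 4) + (1 * 254)
Total cost = 340 + 254 = 594
Amortized = 594 / 86 = 6.907

6.907


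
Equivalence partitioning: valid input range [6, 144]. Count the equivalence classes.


Valid range: [6, 144]
Class 1: x < 6 — invalid
Class 2: 6 ≤ x ≤ 144 — valid
Class 3: x > 144 — invalid
Total equivalence classes: 3

3 equivalence classes


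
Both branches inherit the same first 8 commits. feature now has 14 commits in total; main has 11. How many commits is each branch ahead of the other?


Common ancestor: commit #8
feature commits after divergence: 14 - 8 = 6
main commits after divergence: 11 - 8 = 3
feature is 6 commits ahead of main
main is 3 commits ahead of feature

feature ahead: 6, main ahead: 3


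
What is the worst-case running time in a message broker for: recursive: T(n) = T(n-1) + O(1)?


Reasoning: linear recursion with constant work per frame
Complexity: O(n)

O(n)


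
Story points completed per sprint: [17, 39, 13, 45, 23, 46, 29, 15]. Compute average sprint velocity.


Formula: Avg velocity = Total points / Number of sprints
Points: [17, 39, 13, 45, 23, 46, 29, 15]
Sum = 17 + 39 + 13 + 45 + 23 + 46 + 29 + 15 = 227
Avg velocity = 227 / 8 = 28.38 points/sprint

28.38 points/sprint


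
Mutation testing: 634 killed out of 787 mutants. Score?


Mutation score = killed / total * 100
Mutation score = 634 / 787 * 100
Mutation score = 80.56%

80.56%


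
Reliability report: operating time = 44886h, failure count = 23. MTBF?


Formula: MTBF = Total operating time / Number of failures
MTBF = 44886 / 23
MTBF = 1951.57 hours

1951.57 hours


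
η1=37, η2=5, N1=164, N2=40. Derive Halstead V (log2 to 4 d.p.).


Formula: V = N * log2(η), where N = N1 + N2 and η = η1 + η2
η = 37 + 5 = 42
N = 164 + 40 = 204
log2(42) ≈ 5.3923
V = 204 * 5.3923 = 1100.03

1100.03


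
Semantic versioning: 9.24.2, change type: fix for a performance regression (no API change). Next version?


Current: 9.24.2
Change category: 'fix for a performance regression (no API change)' → patch bump
SemVer rule: patch bump → increment PATCH (MAJOR and MINOR unchanged)
New: 9.24.3

9.24.3


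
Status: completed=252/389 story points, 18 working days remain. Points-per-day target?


Formula: Required rate = Remaining points / Days left
Remaining = 389 - 252 = 137 points
Required rate = 137 / 18 = 7.61 points/day

7.61 points/day


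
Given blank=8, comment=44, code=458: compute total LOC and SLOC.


Total LOC = blank + comment + code
Total LOC = 8 + 44 + 458 = 510
SLOC (source only) = code = 458

Total LOC: 510, SLOC: 458


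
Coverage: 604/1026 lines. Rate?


Coverage = covered / total * 100
Coverage = 604 / 1026 * 100
Coverage = 58.87%

58.87%


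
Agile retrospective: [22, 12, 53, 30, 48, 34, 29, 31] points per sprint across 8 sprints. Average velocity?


Formula: Avg velocity = Total points / Number of sprints
Points: [22, 12, 53, 30, 48, 34, 29, 31]
Sum = 22 + 12 + 53 + 30 + 48 + 34 + 29 + 31 = 259
Avg velocity = 259 / 8 = 32.38 points/sprint

32.38 points/sprint


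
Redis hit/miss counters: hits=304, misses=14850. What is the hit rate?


Formula: hit rate = hits / (hits + misses) * 100
hit rate = 304 / (304 + 14850) * 100
hit rate = 304 / 15154 * 100
hit rate = 2.01%

2.01%


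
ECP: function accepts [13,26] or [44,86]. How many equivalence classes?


Valid ranges: [13,26] and [44,86]
Class 1: x < 13 — invalid
Class 2: 13 ≤ x ≤ 26 — valid
Class 3: 26 < x < 44 — invalid (gap between ranges)
Class 4: 44 ≤ x ≤ 86 — valid
Class 5: x > 86 — invalid
Total equivalence classes: 5

5 equivalence classes


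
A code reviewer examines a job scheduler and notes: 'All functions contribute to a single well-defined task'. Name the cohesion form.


Reasoning: Best: single purpose
Type: Functional cohesion

Functional cohesion


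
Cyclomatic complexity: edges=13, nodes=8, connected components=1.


Formula: V(G) = E - N + 2P
V(G) = 13 - 8 + 2*1
V(G) = 5 + 2
V(G) = 7

7


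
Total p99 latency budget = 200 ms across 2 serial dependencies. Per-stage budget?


Formula: per_stage = total_budget / stages
per_stage = 200 / 2
per_stage = 100.0 ms

100.0 ms


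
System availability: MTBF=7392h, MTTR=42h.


Availability = MTBF / (MTBF + MTTR)
Availability = 7392 / (7392 + 42)
Availability = 7392 / 7434
Availability = 99.435%

99.435%


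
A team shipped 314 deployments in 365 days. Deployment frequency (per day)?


Formula: deployments per day = releases / days
= 314 / 365
= 0.86 deploys/day
(equivalently, 6.02 deploys/week)

0.86 deploys/day


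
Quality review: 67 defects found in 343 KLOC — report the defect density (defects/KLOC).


Defect density = defects / KLOC
Defect density = 67 / 343
Defect density = 0.195 defects/KLOC

0.195 defects/KLOC


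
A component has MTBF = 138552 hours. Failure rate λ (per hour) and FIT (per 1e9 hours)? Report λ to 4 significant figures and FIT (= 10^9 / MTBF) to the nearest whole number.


Formula: λ = 1 / MTBF; FIT = λ × 1e9 = 1e9 / MTBF
λ = 1 / 138552 ≈ 7.218e-06 failures/hour
FIT = 1e9 / 138552 ≈ 7218 failures per 1e9 hours (nearest whole number)

λ = 7.218e-06 /h, FIT = 7218


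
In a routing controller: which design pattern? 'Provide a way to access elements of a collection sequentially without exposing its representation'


This matches the Iterator pattern

Iterator


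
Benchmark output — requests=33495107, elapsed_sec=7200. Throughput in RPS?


Formula: throughput = requests / seconds
throughput = 33495107 / 7200
throughput = 4652.1 requests/second

4652.1 requests/second


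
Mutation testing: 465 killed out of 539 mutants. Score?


Mutation score = killed / total * 100
Mutation score = 465 / 539 * 100
Mutation score = 86.27%

86.27%


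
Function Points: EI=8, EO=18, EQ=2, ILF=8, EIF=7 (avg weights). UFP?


UFP = EI*4 + EO*5 + EQ*4 + ILF*10 + EIF*7
UFP = 8*4 + 18*5 + 2*4 + 8*10 + 7*7
UFP = 32 + 90 + 8 + 80 + 49
UFP = 259

259


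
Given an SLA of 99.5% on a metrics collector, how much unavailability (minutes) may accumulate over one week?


Formula: allowed downtime = period * (100 - SLA) / 100
Period (week) = 10080 minutes
Unavailability fraction = (100 - 99.5) / 100
Allowed downtime = 10080 * (100 - 99.5) / 100
Allowed downtime = 50.4 minutes

50.4 minutes


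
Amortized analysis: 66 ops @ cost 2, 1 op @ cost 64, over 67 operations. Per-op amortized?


Formula: Amortized cost = Total cost / Operations
Total cost = (66 * 2) + (1 * 64)
Total cost = 132 + 64 = 196
Amortized = 196 / 67 = 2.9254

2.9254


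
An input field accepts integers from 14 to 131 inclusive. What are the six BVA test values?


Range: [14, 131]
Boundaries: just below min, min, min+1, max-1, max, just above max
Values: [13, 14, 15, 130, 131, 132]

[13, 14, 15, 130, 131, 132]


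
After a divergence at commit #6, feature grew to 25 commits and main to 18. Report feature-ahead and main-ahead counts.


Common ancestor: commit #6
feature commits after divergence: 25 - 6 = 19
main commits after divergence: 18 - 6 = 12
feature is 19 commits ahead of main
main is 12 commits ahead of feature

feature ahead: 19, main ahead: 12


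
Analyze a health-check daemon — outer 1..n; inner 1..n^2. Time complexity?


Reasoning: n times n^2
Complexity: O(n^3)

O(n^3)


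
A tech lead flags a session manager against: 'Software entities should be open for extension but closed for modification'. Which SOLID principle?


This describes the Open/Closed Principle (OCP)

Open/Closed Principle (OCP)


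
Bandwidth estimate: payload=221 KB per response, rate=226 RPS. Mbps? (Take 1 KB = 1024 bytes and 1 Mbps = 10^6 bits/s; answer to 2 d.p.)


Formula: Mbps = payload_bytes * RPS * 8 / 1e6
Payload per request = 221 KB = 221 * 1024 = 226304 bytes
Total bytes/sec = 226304 * 226 = 51144704
Total bits/sec = 51144704 * 8 = 409157632
Mbps = 409157632 / 1e6 = 409.16

409.16 Mbps


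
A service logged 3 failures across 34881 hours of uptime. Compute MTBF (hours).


Formula: MTBF = Total operating time / Number of failures
MTBF = 34881 / 3
MTBF = 11627.0 hours

11627.0 hours


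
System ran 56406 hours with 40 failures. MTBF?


Formula: MTBF = Total operating time / Number of failures
MTBF = 56406 / 40
MTBF = 1410.15 hours

1410.15 hours


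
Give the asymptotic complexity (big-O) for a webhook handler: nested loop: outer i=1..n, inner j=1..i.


Reasoning: triangle: n(n+1)/2 ~ n^2/2
Complexity: O(n^2)

O(n^2)


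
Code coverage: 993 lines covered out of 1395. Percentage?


Coverage = covered / total * 100
Coverage = 993 / 1395 * 100
Coverage = 71.18%

71.18%


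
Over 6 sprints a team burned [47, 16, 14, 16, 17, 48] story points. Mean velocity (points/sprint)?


Formula: Avg velocity = Total points / Number of sprints
Points: [47, 16, 14, 16, 17, 48]
Sum = 47 + 16 + 14 + 16 + 17 + 48 = 158
Avg velocity = 158 / 6 = 26.33 points/sprint

26.33 points/sprint


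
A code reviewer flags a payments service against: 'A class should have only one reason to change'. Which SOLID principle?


This describes the Single Responsibility Principle (SRP)

Single Responsibility Principle (SRP)


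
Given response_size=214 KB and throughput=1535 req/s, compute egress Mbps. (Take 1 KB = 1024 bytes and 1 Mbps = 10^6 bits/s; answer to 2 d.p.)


Formula: Mbps = payload_bytes * RPS * 8 / 1e6
Payload per request = 214 KB = 214 * 1024 = 219136 bytes
Total bytes/sec = 219136 * 1535 = 336373760
Total bits/sec = 336373760 * 8 = 2690990080
Mbps = 2690990080 / 1e6 = 2690.99

2690.99 Mbps


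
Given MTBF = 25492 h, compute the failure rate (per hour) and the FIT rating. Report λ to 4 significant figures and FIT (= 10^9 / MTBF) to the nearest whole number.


Formula: λ = 1 / MTBF; FIT = λ × 1e9 = 1e9 / MTBF
λ = 1 / 25492 ≈ 3.923e-05 failures/hour
FIT = 1e9 / 25492 ≈ 39228 failures per 1e9 hours (nearest whole number)

λ = 3.923e-05 /h, FIT = 39228


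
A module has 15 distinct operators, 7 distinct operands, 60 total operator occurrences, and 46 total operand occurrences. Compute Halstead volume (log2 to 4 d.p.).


Formula: V = N * log2(η), where N = N1 + N2 and η = η1 + η2
η = 15 + 7 = 22
N = 60 + 46 = 106
log2(22) ≈ 4.4594
V = 106 * 4.4594 = 472.70

472.70


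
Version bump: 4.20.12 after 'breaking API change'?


Current: 4.20.12
Change category: 'breaking API change' → major bump
SemVer rule: major bump → increment MAJOR, reset MINOR and PATCH to 0
New: 5.0.0

5.0.0


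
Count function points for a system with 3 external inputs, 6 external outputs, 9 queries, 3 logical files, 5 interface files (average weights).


UFP = EI*4 + EO*5 + EQ*4 + ILF*10 + EIF*7
UFP = 3*4 + 6*5 + 9*4 + 3*10 + 5*7
UFP = 12 + 30 + 36 + 30 + 35
UFP = 143

143


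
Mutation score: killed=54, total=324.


Mutation score = killed / total * 100
Mutation score = 54 / 324 * 100
Mutation score = 16.67%

16.67%


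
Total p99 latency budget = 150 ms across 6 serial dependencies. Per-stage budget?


Formula: per_stage = total_budget / stages
per_stage = 150 / 6
per_stage = 25.0 ms

25.0 ms


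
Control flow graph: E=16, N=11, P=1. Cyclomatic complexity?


Formula: V(G) = E - N + 2P
V(G) = 16 - 11 + 2*1
V(G) = 5 + 2
V(G) = 7

7


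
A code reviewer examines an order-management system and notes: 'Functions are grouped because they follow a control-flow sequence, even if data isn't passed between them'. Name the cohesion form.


Reasoning: Grouped by order of execution within a routine, not by data flow
Type: Procedural cohesion

Procedural cohesion


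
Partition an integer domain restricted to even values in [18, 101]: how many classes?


Constraint: even integers in [18, 101]
Class 1: x < 18 — out-of-range invalid
Class 2: x in [18,101] but odd — wrong type invalid
Class 3: x in [18,101] and even — valid
Class 4: x > 101 — out-of-range invalid
Total equivalence classes: 4

4 equivalence classes


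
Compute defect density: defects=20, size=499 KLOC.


Defect density = defects / KLOC
Defect density = 20 / 499
Defect density = 0.04 defects/KLOC

0.04 defects/KLOC


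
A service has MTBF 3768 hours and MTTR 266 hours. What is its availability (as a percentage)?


Availability = MTBF / (MTBF + MTTR)
Availability = 3768 / (3768 + 266)
Availability = 3768 / 4034
Availability = 93.406%

93.406%


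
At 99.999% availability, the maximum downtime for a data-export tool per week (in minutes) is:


Formula: allowed downtime = period * (100 - SLA) / 100
Period (week) = 10080 minutes
Unavailability fraction = (100 - 99.999) / 100
Allowed downtime = 10080 * (100 - 99.999) / 100
Allowed downtime = 0.1008 minutes

0.1008 minutes


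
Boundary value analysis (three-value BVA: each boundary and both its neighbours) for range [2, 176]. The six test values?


Range: [2, 176]
Boundaries: just below min, min, min+1, max-1, max, just above max
Values: [1, 2, 3, 175, 176, 177]

[1, 2, 3, 175, 176, 177]


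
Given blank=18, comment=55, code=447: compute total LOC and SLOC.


Total LOC = blank + comment + code
Total LOC = 18 + 55 + 447 = 520
SLOC (source only) = code = 447

Total LOC: 520, SLOC: 447


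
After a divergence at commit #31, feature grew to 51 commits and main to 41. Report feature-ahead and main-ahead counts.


Common ancestor: commit #31
feature commits after divergence: 51 - 31 = 20
main commits after divergence: 41 - 31 = 10
feature is 20 commits ahead of main
main is 10 commits ahead of feature

feature ahead: 20, main ahead: 10


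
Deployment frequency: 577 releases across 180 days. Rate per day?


Formula: deployments per day = releases / days
= 577 / 180
= 3.206 deploys/day
(equivalently, 22.44 deploys/week)

3.206 deploys/day


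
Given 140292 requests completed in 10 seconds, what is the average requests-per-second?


Formula: throughput = requests / seconds
throughput = 140292 / 10
throughput = 14029.2 requests/second

14029.2 requests/second


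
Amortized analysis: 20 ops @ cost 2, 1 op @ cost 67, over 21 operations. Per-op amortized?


Formula: Amortized cost = Total cost / Operations
Total cost = (20 * 2) + (1 * 67)
Total cost = 40 + 67 = 107
Amortized = 107 / 21 = 5.0952

5.0952


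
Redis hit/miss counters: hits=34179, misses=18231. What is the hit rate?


Formula: hit rate = hits / (hits + misses) * 100
hit rate = 34179 / (34179 + 18231) * 100
hit rate = 34179 / 52410 * 100
hit rate = 65.21%

65.21%


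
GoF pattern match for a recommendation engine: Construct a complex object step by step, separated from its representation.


This matches the Builder pattern

Builder


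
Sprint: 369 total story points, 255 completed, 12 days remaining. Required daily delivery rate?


Formula: Required rate = Remaining points / Days left
Remaining = 369 - 255 = 114 points
Required rate = 114 / 12 = 9.5 points/day

9.5 points/day


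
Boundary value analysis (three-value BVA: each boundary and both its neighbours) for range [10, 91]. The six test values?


Range: [10, 91]
Boundaries: just below min, min, min+1, max-1, max, just above max
Values: [9, 10, 11, 90, 91, 92]

[9, 10, 11, 90, 91, 92]


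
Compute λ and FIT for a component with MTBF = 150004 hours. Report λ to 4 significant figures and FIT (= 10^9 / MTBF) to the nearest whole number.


Formula: λ = 1 / MTBF; FIT = λ × 1e9 = 1e9 / MTBF
λ = 1 / 150004 ≈ 6.666e-06 failures/hour
FIT = 1e9 / 150004 ≈ 6666 failures per 1e9 hours (nearest whole number)

λ = 6.666e-06 /h, FIT = 6666


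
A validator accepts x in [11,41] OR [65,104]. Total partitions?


Valid ranges: [11,41] and [65,104]
Class 1: x < 11 — invalid
Class 2: 11 ≤ x ≤ 41 — valid
Class 3: 41 < x < 65 — invalid (gap between ranges)
Class 4: 65 ≤ x ≤ 104 — valid
Class 5: x > 104 — invalid
Total equivalence classes: 5

5 equivalence classes


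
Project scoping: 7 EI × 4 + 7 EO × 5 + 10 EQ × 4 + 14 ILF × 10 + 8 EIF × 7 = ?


UFP = EI*4 + EO*5 + EQ*4 + ILF*10 + EIF*7
UFP = 7*4 + 7*5 + 10*4 + 14*10 + 8*7
UFP = 28 + 35 + 40 + 140 + 56
UFP = 299

299


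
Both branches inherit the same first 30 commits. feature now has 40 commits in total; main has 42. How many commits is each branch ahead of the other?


Common ancestor: commit #30
feature commits after divergence: 40 - 30 = 10
main commits after divergence: 42 - 30 = 12
feature is 10 commits ahead of main
main is 12 commits ahead of feature

feature ahead: 10, main ahead: 12


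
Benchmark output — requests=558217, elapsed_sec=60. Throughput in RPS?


Formula: throughput = requests / seconds
throughput = 558217 / 60
throughput = 9303.62 requests/second

9303.62 requests/second


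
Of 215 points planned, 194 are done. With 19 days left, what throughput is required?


Formula: Required rate = Remaining points / Days left
Remaining = 215 - 194 = 21 points
Required rate = 21 / 19 = 1.11 points/day

1.11 points/day


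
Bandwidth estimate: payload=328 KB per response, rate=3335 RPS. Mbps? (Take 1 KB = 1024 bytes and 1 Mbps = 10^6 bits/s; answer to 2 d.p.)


Formula: Mbps = payload_bytes * RPS * 8 / 1e6
Payload per request = 328 KB = 328 * 1024 = 335872 bytes
Total bytes/sec = 335872 * 3335 = 1120133120
Total bits/sec = 1120133120 * 8 = 8961064960
Mbps = 8961064960 / 1e6 = 8961.06

8961.06 Mbps


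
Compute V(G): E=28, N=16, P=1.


Formula: V(G) = E - N + 2P
V(G) = 28 - 16 + 2*1
V(G) = 12 + 2
V(G) = 14

14


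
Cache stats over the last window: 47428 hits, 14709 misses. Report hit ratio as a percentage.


Formula: hit rate = hits / (hits + misses) * 100
hit rate = 47428 / (47428 + 14709) * 100
hit rate = 47428 / 62137 * 100
hit rate = 76.33%

76.33%


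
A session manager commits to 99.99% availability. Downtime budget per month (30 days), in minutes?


Formula: allowed downtime = period * (100 - SLA) / 100
Period (month (30 days)) = 43200 minutes
Unavailability fraction = (100 - 99.99) / 100
Allowed downtime = 43200 * (100 - 99.99) / 100
Allowed downtime = 4.32 minutes

4.32 minutes


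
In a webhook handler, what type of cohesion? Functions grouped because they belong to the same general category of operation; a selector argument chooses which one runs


Reasoning: Grouped by category of activity, not by data or sequence
Type: Logical cohesion

Logical cohesion


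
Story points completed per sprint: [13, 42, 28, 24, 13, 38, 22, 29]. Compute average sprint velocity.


Formula: Avg velocity = Total points / Number of sprints
Points: [13, 42, 28, 24, 13, 38, 22, 29]
Sum = 13 + 42 + 28 + 24 + 13 + 38 + 22 + 29 = 209
Avg velocity = 209 / 8 = 26.13 points/sprint

26.13 points/sprint


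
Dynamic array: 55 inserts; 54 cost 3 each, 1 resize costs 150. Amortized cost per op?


Formula: Amortized cost = Total cost / Operations
Total cost = (54 * 3) + (1 * 150)
Total cost = 162 + 150 = 312
Amortized = 312 / 55 = 5.6727

5.6727


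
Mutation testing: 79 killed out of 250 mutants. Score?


Mutation score = killed / total * 100
Mutation score = 79 / 250 * 100
Mutation score = 31.6%

31.6%


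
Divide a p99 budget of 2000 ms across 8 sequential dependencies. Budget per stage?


Formula: per_stage = total_budget / stages
per_stage = 2000 / 8
per_stage = 250.0 ms

250.0 ms


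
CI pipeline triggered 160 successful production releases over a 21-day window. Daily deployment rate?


Formula: deployments per day = releases / days
= 160 / 21
= 7.619 deploys/day
(equivalently, 53.33 deploys/week)

7.619 deploys/day


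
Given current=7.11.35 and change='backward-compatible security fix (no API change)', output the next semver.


Current: 7.11.35
Change category: 'backward-compatible security fix (no API change)' → patch bump
SemVer rule: patch bump → increment PATCH (MAJOR and MINOR unchanged)
New: 7.11.36

7.11.36


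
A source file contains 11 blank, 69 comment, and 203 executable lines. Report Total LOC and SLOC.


Total LOC = blank + comment + code
Total LOC = 11 + 69 + 203 = 283
SLOC (source only) = code = 203

Total LOC: 283, SLOC: 203


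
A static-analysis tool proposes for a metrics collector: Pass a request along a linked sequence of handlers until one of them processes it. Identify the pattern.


This matches the Chain of Responsibility pattern

Chain of Responsibility


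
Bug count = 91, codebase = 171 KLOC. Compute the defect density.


Defect density = defects / KLOC
Defect density = 91 / 171
Defect density = 0.532 defects/KLOC

0.532 defects/KLOC


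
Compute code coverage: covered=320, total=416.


Coverage = covered / total * 100
Coverage = 320 / 416 * 100
Coverage = 76.92%

76.92%


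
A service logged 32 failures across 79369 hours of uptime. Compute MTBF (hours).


Formula: MTBF = Total operating time / Number of failures
MTBF = 79369 / 32
MTBF = 2480.28 hours

2480.28 hours


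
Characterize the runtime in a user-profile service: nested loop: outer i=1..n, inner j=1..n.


Reasoning: n iterations times n iterations
Complexity: O(n^2)

O(n^2)


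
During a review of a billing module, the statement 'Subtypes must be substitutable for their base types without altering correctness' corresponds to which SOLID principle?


This describes the Liskov Substitution Principle (LSP)

Liskov Substitution Principle (LSP)


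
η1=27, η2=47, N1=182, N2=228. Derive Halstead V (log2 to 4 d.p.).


Formula: V = N * log2(η), where N = N1 + N2 and η = η1 + η2
η = 27 + 47 = 74
N = 182 + 228 = 410
log2(74) ≈ 6.2095
V = 410 * 6.2095 = 2545.90

2545.90


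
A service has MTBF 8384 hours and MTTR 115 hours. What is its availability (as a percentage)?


Availability = MTBF / (MTBF + MTTR)
Availability = 8384 / (8384 + 115)
Availability = 8384 / 8499
Availability = 98.6469%

98.6469%


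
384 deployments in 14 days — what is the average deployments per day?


Formula: deployments per day = releases / days
= 384 / 14
= 27.429 deploys/day
(equivalently, 192.0 deploys/week)

27.429 deploys/day


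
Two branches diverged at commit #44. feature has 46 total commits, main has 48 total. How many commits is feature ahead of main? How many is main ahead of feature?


Common ancestor: commit #44
feature commits after divergence: 46 - 44 = 2
main commits after divergence: 48 - 44 = 4
feature is 2 commits ahead of main
main is 4 commits ahead of feature

feature ahead: 2, main ahead: 4


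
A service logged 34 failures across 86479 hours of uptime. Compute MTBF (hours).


Formula: MTBF = Total operating time / Number of failures
MTBF = 86479 / 34
MTBF = 2543.5 hours

2543.5 hours


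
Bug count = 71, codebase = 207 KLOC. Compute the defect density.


Defect density = defects / KLOC
Defect density = 71 / 207
Defect density = 0.343 defects/KLOC

0.343 defects/KLOC


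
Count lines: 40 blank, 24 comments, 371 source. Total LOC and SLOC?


Total LOC = blank + comment + code
Total LOC = 40 + 24 + 371 = 435
SLOC (source only) = code = 371

Total LOC: 435, SLOC: 371


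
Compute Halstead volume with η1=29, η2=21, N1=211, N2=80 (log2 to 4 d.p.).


Formula: V = N * log2(η), where N = N1 + N2 and η = η1 + η2
η = 29 + 21 = 50
N = 211 + 80 = 291
log2(50) ≈ 5.6439
V = 291 * 5.6439 = 1642.37

1642.37


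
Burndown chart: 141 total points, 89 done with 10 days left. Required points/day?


Formula: Required rate = Remaining points / Days left
Remaining = 141 - 89 = 52 points
Required rate = 52 / 10 = 5.2 points/day

5.2 points/day


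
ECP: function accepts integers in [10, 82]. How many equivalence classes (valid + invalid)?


Valid range: [10, 82]
Class 1: x < 10 — invalid
Class 2: 10 ≤ x ≤ 82 — valid
Class 3: x > 82 — invalid
Total equivalence classes: 3

3 equivalence classes


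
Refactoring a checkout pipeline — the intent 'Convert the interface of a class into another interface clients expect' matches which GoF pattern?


This matches the Adapter pattern

Adapter


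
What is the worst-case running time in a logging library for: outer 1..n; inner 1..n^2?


Reasoning: n times n^2
Complexity: O(n^3)

O(n^3)


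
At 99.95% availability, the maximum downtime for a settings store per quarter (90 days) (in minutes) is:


Formula: allowed downtime = period * (100 - SLA) / 100
Period (quarter (90 days)) = 129600 minutes
Unavailability fraction = (100 - 99.95) / 100
Allowed downtime = 129600 * (100 - 99.95) / 100
Allowed downtime = 64.8 minutes

64.8 minutes


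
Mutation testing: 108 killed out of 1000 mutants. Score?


Mutation score = killed / total * 100
Mutation score = 108 / 1000 * 100
Mutation score = 10.8%

10.8%


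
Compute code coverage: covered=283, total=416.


Coverage = covered / total * 100
Coverage = 283 / 416 * 100
Coverage = 68.03%

68.03%


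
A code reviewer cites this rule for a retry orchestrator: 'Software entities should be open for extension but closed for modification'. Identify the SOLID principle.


This describes the Open/Closed Principle (OCP)

Open/Closed Principle (OCP)


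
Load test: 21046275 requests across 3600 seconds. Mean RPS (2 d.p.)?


Formula: throughput = requests / seconds
throughput = 21046275 / 3600
throughput = 5846.19 requests/second

5846.19 requests/second


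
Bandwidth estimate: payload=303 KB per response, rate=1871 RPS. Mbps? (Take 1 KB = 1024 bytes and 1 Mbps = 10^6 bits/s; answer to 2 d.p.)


Formula: Mbps = payload_bytes * RPS * 8 / 1e6
Payload per request = 303 KB = 303 * 1024 = 310272 bytes
Total bytes/sec = 310272 * 1871 = 580518912
Total bits/sec = 580518912 * 8 = 4644151296
Mbps = 4644151296 / 1e6 = 4644.15

4644.15 Mbps


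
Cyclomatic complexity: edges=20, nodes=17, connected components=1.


Formula: V(G) = E - N + 2P
V(G) = 20 - 17 + 2*1
V(G) = 3 + 2
V(G) = 5

5


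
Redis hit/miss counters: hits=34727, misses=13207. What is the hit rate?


Formula: hit rate = hits / (hits + misses) * 100
hit rate = 34727 / (34727 + 13207) * 100
hit rate = 34727 / 47934 * 100
hit rate = 72.45%

72.45%


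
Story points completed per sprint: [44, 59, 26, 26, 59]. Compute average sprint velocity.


Formula: Avg velocity = Total points / Number of sprints
Points: [44, 59, 26, 26, 59]
Sum = 44 + 59 + 26 + 26 + 59 = 214
Avg velocity = 214 / 5 = 42.8 points/sprint

42.8 points/sprint


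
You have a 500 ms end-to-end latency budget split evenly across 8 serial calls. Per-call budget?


Formula: per_stage = total_budget / stages
per_stage = 500 / 8
per_stage = 62.5 ms

62.5 ms


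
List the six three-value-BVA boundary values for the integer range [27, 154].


Range: [27, 154]
Boundaries: just below min, min, min+1, max-1, max, just above max
Values: [26, 27, 28, 153, 154, 155]

[26, 27, 28, 153, 154, 155]


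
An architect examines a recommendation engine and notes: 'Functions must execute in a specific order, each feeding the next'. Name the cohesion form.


Reasoning: Output of one is input to next
Type: Sequential cohesion

Sequential cohesion


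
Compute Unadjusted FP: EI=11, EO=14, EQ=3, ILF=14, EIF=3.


UFP = EI*4 + EO*5 + EQ*4 + ILF*10 + EIF*7
UFP = 11*4 + 14*5 + 3*4 + 14*10 + 3*7
UFP = 44 + 70 + 12 + 140 + 21
UFP = 287

287


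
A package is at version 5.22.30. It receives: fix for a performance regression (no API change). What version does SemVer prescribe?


Current: 5.22.30
Change category: 'fix for a performance regression (no API change)' → patch bump
SemVer rule: patch bump → increment PATCH (MAJOR and MINOR unchanged)
New: 5.22.31

5.22.31


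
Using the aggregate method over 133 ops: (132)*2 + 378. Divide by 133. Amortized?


Formula: Amortized cost = Total cost / Operations
Total cost = (132 * 2) + (1 * 378)
Total cost = 264 + 378 = 642
Amortized = 642 / 133 = 4.8271

4.8271


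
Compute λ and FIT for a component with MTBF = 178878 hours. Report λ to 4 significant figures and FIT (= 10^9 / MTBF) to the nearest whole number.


Formula: λ = 1 / MTBF; FIT = λ × 1e9 = 1e9 / MTBF
λ = 1 / 178878 ≈ 5.590e-06 failures/hour
FIT = 1e9 / 178878 ≈ 5590 failures per 1e9 hours (nearest whole number)

λ = 5.590e-06 /h, FIT = 5590
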